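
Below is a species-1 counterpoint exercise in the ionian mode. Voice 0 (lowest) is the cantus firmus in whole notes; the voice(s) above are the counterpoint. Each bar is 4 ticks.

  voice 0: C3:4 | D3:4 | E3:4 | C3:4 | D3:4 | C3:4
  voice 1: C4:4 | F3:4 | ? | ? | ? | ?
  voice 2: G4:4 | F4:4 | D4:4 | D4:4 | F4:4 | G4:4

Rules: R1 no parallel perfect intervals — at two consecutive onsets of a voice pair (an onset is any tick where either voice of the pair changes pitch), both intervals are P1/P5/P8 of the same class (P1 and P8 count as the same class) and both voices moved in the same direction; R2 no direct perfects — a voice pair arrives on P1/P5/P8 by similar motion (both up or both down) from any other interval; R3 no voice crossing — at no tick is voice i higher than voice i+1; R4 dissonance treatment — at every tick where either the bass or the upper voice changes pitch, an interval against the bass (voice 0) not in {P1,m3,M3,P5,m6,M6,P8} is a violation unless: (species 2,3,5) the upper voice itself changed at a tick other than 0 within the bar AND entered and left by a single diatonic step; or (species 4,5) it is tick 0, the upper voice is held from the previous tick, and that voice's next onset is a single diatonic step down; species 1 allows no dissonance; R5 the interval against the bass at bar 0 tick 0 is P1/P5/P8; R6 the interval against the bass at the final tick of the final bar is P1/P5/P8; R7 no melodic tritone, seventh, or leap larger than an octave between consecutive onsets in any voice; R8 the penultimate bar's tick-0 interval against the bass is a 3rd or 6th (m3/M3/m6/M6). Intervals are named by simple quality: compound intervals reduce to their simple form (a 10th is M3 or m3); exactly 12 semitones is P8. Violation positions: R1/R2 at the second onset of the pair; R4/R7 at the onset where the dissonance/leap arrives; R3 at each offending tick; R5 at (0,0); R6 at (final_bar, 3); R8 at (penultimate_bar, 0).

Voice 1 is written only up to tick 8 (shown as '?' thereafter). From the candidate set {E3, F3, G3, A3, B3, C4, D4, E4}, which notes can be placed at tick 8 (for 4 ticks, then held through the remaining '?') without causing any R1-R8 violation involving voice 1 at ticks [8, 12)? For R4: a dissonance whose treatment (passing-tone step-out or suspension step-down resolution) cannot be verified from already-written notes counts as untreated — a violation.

{C4, E3, G3}

E3: legal
F3: violates R4
G3: legal
A3: violates R4
B3: violates R2,R7
C4: legal
D4: violates R4
E4: violates R2,R3,R7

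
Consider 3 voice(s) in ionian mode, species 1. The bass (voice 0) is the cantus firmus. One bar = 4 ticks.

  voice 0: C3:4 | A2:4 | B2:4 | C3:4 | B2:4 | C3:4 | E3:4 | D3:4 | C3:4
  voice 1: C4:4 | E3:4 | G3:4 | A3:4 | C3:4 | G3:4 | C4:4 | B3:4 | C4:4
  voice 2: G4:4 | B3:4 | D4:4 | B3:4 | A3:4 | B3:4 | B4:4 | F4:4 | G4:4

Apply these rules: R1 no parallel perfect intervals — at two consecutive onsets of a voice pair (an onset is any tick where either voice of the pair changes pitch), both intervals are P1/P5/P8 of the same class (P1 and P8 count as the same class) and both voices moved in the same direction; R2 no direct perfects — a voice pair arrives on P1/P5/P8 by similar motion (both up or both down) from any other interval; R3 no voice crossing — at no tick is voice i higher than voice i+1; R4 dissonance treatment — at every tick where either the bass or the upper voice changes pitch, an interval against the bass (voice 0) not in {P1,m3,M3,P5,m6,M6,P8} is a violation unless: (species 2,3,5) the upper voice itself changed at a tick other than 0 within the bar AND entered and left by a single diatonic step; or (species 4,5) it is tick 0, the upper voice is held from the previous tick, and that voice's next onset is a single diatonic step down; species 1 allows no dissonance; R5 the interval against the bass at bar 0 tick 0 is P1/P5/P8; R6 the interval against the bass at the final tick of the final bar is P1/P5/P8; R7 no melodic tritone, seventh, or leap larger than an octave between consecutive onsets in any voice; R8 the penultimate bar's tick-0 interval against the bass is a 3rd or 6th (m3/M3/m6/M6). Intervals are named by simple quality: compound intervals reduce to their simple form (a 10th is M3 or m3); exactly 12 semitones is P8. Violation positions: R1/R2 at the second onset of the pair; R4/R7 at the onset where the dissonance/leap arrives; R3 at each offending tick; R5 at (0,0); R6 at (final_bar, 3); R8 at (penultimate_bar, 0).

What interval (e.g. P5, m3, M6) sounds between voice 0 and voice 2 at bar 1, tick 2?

M2

voice 0=A2 voice 2=B3 -> M2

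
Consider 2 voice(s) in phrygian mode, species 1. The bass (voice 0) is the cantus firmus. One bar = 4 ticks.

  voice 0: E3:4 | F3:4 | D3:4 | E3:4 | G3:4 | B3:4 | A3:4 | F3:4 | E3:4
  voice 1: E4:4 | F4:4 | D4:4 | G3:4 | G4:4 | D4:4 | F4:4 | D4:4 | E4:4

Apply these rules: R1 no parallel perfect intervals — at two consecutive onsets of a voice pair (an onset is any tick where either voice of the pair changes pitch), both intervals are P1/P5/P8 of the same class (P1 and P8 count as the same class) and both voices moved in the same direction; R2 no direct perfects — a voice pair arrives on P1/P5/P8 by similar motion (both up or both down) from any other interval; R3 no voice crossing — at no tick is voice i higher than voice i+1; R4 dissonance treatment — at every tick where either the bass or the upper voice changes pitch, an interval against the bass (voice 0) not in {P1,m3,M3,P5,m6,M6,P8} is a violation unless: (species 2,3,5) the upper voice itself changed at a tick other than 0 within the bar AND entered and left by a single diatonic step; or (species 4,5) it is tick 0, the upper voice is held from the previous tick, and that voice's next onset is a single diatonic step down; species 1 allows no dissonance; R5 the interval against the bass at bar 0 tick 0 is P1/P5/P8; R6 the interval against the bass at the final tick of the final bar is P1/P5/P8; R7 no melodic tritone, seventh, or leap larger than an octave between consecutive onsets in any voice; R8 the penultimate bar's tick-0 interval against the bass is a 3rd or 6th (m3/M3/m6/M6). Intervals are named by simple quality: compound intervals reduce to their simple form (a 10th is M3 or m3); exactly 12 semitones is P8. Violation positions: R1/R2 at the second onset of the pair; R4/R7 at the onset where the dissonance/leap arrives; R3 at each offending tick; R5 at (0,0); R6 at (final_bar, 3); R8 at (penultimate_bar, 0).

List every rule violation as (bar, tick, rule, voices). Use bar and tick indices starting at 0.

bar 0: v0=E3 v1=E4 downbeat P8
bar 1: v0=F3 v1=F4 downbeat P8
bar 2: v0=D3 v1=D4 downbeat P8
bar 3: v0=E3 v1=G3 downbeat m3
bar 4: v0=G3 v1=G4 downbeat P8
bar 5: v0=B3 v1=D4 downbeat m3
bar 6: v0=A3 v1=F4 downbeat m6
bar 7: v0=F3 v1=D4 downbeat M6
bar 8: v0=E3 v1=E4 downbeat P8
  -> R1 @ bar 1 tick 0 v(0, 1): E3/E4 P8 -> F3/F4 P8 similar
  -> R1 @ bar 2 tick 0 v(0, 1): F3/F4 P8 -> D3/D4 P8 similar
  -> R2 @ bar 4 tick 0 v(0, 1): E3/G3 m3 -> G3/G4 P8 similar

(1, 0, R1, (0, 1))
(2, 0, R1, (0, 1))
(4, 0, R2, (0, 1))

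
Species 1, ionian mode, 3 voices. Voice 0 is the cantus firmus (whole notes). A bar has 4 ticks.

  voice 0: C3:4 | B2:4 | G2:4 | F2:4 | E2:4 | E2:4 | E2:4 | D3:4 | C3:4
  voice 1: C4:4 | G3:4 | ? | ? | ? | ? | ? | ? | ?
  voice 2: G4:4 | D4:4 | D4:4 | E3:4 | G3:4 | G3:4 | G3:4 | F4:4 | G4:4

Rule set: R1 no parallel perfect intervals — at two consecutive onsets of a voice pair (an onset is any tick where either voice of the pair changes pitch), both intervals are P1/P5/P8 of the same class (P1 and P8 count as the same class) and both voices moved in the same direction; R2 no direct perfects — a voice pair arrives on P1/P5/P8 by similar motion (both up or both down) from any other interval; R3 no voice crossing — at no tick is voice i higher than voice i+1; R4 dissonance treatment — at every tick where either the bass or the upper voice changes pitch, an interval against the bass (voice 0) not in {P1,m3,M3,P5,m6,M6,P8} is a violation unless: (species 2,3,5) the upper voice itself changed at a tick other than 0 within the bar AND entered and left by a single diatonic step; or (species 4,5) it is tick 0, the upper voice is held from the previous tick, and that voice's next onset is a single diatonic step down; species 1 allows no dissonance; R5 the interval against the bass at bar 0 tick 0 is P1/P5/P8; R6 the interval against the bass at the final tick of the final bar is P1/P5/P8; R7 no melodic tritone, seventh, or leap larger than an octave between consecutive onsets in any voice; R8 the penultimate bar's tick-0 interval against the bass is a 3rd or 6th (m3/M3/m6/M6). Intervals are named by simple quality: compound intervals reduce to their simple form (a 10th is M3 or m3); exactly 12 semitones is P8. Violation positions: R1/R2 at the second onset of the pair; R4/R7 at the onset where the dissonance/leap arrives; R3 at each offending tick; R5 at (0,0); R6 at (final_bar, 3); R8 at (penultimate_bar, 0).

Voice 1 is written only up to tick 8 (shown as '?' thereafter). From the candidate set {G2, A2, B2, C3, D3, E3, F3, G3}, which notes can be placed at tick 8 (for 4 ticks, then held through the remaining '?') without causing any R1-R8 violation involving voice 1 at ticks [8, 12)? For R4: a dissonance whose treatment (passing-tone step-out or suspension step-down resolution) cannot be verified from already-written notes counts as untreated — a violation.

{B2, E3, G3}

G2: violates R2
A2: violates R4,R7
B2: legal
C3: violates R4
D3: violates R2
E3: legal
F3: violates R4
G3: legal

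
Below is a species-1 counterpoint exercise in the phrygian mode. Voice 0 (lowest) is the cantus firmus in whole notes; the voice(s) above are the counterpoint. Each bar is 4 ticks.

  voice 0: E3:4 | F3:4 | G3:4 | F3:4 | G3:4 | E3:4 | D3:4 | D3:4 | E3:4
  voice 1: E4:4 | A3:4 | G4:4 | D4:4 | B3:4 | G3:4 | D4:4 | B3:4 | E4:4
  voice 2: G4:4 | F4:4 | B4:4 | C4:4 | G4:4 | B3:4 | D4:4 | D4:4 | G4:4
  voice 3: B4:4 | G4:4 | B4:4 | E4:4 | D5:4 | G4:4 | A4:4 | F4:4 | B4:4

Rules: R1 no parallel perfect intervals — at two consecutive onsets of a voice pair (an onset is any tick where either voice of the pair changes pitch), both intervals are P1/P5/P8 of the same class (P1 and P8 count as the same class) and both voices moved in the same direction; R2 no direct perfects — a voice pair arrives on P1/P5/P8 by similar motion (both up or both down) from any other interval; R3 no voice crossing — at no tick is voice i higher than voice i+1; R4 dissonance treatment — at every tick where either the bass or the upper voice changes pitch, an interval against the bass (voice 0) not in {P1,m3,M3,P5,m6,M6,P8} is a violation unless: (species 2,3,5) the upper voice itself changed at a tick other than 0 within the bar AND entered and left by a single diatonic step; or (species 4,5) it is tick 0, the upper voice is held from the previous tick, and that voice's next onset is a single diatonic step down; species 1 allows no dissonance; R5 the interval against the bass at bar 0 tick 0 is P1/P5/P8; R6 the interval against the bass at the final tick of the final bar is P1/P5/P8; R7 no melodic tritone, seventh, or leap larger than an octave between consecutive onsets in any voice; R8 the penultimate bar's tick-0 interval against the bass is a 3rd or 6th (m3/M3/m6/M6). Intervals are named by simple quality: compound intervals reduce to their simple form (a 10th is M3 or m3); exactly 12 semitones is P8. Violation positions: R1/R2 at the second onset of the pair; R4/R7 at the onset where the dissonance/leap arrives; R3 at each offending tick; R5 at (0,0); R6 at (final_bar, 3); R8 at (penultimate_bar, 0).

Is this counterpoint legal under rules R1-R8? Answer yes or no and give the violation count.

bar 0: v0=E3 v1=E4 v2=G4 v3=B4 (P5)
bar 1: v0=F3 v1=A3 v2=F4 v3=G4 (M2)
bar 2: v0=G3 v1=G4 v2=B4 v3=B4 (M3)
bar 3: v0=F3 v1=D4 v2=C4 v3=E4 (M7)
bar 4: v0=G3 v1=B3 v2=G4 v3=D5 (P5)
bar 5: v0=E3 v1=G3 v2=B3 v3=G4 (m3)
bar 6: v0=D3 v1=D4 v2=D4 v3=A4 (P5)
bar 7: v0=D3 v1=B3 v2=D4 v3=F4 (m3)
bar 8: v0=E3 v1=E4 v2=G4 v3=B4 (P5)
  R5 @ bar0.0: opens on m3
  R4 @ bar1.0: F3/G4 M2 untreated
  R2 @ bar2.0: F3/A3 M3 -> G3/G4 P8 similar
  R2 @ bar2.0: F4/G4 M2 -> B4/B4 P1 similar
  R7 @ bar2.0: A3->G4 leap 10st
  R7 @ bar2.0: F4->B4 leap 6st
  R2 @ bar3.0: G3/B4 M3 -> F3/C4 P5 similar
  R3 @ bar3.0: D4 above C4
  R4 @ bar3.0: F3/E4 M7 untreated
  R7 @ bar3.0: B4->C4 leap 11st
  R3 @ bar3.1: D4 above C4
  R3 @ bar3.2: D4 above C4
  R3 @ bar3.3: D4 above C4
  R2 @ bar4.0: F3/C4 P5 -> G3/G4 P8 similar
  R2 @ bar4.0: F3/E4 M7 -> G3/D5 P5 similar
  R2 @ bar4.0: C4/E4 M3 -> G4/D5 P5 similar
  R7 @ bar4.0: E4->D5 leap 10st
  R2 @ bar5.0: G3/G4 P8 -> E3/B3 P5 similar
  R2 @ bar5.0: B3/D5 m3 -> G3/G4 P8 similar
  R2 @ bar6.0: G3/B3 M3 -> D4/D4 P1 similar
  R2 @ bar6.0: G3/G4 P8 -> D4/A4 P5 similar
  R2 @ bar6.0: B3/G4 m6 -> D4/A4 P5 similar
  R8 @ bar7.0: penult P8 not 3rd/6th
  R2 @ bar8.0: D3/B3 M6 -> E3/E4 P8 similar
  R2 @ bar8.0: D3/F4 m3 -> E3/B4 P5 similar
  R2 @ bar8.0: B3/F4 TT -> E4/B4 P5 similar
  R7 @ bar8.0: F4->B4 leap 6st
  R6 @ bar8.3: closes on m3

No (28 violations)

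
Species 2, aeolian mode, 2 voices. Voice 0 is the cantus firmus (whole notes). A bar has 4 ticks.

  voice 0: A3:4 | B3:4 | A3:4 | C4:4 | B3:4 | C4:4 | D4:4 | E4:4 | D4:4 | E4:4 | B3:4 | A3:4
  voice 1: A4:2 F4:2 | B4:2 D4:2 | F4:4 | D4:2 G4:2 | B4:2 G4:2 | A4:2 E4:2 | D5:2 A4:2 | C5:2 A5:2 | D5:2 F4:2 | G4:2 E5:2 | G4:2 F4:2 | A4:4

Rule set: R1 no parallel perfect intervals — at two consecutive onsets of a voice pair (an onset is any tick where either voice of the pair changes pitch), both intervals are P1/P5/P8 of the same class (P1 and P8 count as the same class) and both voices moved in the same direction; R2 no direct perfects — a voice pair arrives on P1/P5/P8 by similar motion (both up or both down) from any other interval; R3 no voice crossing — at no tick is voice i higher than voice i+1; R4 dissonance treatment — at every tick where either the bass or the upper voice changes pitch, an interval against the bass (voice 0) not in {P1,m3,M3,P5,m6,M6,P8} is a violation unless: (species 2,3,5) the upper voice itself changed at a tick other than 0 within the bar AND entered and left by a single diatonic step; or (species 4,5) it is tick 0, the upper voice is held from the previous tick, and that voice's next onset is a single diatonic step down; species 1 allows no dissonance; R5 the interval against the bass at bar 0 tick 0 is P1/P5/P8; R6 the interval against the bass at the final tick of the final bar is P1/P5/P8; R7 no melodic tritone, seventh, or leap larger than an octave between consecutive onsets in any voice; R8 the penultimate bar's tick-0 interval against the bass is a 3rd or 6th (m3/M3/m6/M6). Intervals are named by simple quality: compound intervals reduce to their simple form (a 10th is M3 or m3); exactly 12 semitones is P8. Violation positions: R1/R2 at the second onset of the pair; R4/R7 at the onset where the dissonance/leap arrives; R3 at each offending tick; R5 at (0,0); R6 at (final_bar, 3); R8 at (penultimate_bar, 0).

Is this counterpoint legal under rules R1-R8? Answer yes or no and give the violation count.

bar 0: v0=A3 v1=A4 (P8)
bar 1: v0=B3 v1=B4 (P8)
bar 2: v0=A3 v1=F4 (m6)
bar 3: v0=C4 v1=D4 (M2)
bar 4: v0=B3 v1=B4 (P8)
bar 5: v0=C4 v1=A4 (M6)
bar 6: v0=D4 v1=D5 (P8)
bar 7: v0=E4 v1=C5 (m6)
bar 8: v0=D4 v1=D5 (P8)
bar 9: v0=E4 v1=G4 (m3)
bar 10: v0=B3 v1=G4 (m6)
bar 11: v0=A3 v1=A4 (P8)
  R2 @ bar1.0: A3/F4 m6 -> B3/B4 P8 similar
  R7 @ bar1.0: F4->B4 leap 6st
  R4 @ bar3.0: C4/D4 M2 untreated
  R2 @ bar6.0: C4/E4 M3 -> D4/D5 P8 similar
  R7 @ bar6.0: E4->D5 leap 10st
  R4 @ bar7.2: E4/A5 P4 untreated
  R2 @ bar8.0: E4/A5 P4 -> D4/D5 P8 similar
  R4 @ bar10.2: B3/F4 TT untreated

No (8 violations)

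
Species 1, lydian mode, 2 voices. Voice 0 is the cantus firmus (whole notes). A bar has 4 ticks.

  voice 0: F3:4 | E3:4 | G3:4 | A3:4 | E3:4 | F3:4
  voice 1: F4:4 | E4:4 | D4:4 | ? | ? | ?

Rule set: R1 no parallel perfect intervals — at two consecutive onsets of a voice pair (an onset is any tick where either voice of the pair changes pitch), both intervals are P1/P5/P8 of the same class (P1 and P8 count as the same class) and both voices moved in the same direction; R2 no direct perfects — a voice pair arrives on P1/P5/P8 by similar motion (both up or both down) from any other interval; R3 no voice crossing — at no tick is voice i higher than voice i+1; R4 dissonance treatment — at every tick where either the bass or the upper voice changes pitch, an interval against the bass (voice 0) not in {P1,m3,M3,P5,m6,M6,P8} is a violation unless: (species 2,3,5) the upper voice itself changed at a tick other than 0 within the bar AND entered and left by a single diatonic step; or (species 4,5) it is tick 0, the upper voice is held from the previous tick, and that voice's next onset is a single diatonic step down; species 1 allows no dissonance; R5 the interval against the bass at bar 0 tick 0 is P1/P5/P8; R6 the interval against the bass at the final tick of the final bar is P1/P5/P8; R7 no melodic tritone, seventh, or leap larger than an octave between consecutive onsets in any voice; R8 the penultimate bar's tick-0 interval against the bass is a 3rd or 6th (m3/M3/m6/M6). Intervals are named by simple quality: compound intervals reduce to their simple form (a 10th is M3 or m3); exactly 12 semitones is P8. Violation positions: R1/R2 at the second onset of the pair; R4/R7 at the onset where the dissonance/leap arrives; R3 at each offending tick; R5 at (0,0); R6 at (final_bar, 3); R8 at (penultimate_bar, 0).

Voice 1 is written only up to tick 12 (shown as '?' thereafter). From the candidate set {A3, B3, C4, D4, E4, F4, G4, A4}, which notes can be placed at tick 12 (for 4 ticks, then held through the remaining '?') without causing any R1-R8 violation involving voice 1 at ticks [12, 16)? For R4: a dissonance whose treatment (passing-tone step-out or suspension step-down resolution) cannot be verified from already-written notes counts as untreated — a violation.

{A3, C4, F4}

A3: legal
B3: violates R4
C4: legal
D4: violates R4
E4: violates R1
F4: legal
G4: violates R4
A4: violates R2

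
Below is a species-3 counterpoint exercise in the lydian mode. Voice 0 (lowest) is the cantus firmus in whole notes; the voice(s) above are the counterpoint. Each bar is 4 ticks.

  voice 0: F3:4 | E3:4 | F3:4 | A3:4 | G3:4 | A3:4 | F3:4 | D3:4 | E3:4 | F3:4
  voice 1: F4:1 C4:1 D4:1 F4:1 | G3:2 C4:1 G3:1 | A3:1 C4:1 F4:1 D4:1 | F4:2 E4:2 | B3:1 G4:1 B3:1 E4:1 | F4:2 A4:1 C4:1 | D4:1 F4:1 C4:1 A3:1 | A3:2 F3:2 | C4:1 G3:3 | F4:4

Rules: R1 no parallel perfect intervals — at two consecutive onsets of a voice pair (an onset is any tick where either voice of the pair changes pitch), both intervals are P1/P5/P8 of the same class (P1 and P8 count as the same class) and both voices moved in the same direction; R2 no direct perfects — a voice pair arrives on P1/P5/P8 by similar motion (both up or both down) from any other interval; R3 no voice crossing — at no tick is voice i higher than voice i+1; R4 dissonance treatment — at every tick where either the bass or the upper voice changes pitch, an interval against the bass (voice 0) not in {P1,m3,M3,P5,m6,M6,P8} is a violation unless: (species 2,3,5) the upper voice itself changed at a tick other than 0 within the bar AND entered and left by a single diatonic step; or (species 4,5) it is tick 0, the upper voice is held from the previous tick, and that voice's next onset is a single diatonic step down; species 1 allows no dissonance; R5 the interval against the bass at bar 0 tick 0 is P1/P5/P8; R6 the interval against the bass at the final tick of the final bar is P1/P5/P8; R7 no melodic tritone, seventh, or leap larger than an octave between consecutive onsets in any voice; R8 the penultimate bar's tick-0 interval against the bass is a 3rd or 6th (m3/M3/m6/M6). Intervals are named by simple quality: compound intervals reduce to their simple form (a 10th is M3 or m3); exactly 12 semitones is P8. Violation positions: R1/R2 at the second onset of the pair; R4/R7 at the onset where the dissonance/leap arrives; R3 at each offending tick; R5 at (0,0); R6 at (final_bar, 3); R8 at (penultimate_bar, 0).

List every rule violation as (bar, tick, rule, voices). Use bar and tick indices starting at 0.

(1, 0, R7, (1,))
(9, 0, R2, (0, 1))
(9, 0, R7, (1,))

bar 0: v0=F3 v1=F4 downbeat P8
bar 1: v0=E3 v1=G3 downbeat m3
bar 2: v0=F3 v1=A3 downbeat M3
bar 3: v0=A3 v1=F4 downbeat m6
bar 4: v0=G3 v1=B3 downbeat M3
bar 5: v0=A3 v1=F4 downbeat m6
bar 6: v0=F3 v1=D4 downbeat M6
bar 7: v0=D3 v1=A3 downbeat P5
bar 8: v0=E3 v1=C4 downbeat m6
bar 9: v0=F3 v1=F4 downbeat P8
  -> R7 @ bar 1 tick 0 v(1,): F4->G3 leap 10st
  -> R2 @ bar 9 tick 0 v(0, 1): E3/G3 m3 -> F3/F4 P8 similar
  -> R7 @ bar 9 tick 0 v(1,): G3->F4 leap 10st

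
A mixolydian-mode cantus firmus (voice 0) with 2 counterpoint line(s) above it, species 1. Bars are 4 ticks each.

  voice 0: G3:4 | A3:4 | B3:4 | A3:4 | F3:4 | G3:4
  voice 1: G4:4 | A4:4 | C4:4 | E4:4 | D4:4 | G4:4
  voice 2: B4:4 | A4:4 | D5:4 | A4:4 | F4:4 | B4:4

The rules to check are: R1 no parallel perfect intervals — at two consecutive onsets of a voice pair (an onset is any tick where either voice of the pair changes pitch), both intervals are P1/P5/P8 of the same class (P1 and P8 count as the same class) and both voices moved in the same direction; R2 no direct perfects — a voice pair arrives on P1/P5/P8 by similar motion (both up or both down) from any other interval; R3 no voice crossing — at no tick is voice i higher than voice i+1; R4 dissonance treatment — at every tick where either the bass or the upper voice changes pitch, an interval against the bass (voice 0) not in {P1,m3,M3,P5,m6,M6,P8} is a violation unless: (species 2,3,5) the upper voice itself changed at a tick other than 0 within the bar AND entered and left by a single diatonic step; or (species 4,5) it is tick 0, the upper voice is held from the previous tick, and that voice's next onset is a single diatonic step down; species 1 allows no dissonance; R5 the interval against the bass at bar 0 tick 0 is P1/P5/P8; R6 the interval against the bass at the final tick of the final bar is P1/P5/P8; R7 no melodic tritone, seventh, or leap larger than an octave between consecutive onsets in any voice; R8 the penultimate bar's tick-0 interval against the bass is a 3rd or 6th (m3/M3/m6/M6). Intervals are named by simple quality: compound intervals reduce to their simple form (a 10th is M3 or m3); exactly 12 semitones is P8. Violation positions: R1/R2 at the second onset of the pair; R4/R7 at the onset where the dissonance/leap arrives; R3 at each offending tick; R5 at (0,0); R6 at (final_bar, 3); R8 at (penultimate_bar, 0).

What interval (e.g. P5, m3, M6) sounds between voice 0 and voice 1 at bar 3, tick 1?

P5

voice 0=A3 voice 1=E4 -> P5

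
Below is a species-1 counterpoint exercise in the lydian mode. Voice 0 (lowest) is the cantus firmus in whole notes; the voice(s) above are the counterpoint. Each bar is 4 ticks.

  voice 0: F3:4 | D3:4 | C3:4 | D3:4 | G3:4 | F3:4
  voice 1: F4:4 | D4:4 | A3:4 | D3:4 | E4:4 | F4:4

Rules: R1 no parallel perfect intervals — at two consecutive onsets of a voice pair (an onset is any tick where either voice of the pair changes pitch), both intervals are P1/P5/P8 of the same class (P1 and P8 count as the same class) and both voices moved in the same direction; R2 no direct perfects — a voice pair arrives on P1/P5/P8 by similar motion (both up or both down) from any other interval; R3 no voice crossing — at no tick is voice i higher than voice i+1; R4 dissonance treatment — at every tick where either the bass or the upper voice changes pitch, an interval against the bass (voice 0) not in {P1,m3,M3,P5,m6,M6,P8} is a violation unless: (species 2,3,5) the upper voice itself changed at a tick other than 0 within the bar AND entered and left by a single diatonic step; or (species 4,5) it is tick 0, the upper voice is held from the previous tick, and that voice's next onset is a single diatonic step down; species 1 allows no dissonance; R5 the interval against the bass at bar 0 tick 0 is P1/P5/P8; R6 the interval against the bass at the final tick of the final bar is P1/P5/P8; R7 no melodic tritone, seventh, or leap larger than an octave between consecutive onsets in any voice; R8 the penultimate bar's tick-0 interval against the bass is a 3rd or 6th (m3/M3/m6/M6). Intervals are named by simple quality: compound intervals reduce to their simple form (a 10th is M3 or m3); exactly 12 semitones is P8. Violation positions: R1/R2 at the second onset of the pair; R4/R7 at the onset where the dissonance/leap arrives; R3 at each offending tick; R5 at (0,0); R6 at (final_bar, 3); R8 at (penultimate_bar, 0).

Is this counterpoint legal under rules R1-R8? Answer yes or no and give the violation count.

No (2 violations)

bar 0: v0=F3 v1=F4 (P8)
bar 1: v0=D3 v1=D4 (P8)
bar 2: v0=C3 v1=A3 (M6)
bar 3: v0=D3 v1=D3 (P1)
bar 4: v0=G3 v1=E4 (M6)
bar 5: v0=F3 v1=F4 (P8)
  R1 @ bar1.0: F3/F4 P8 -> D3/D4 P8 similar
  R7 @ bar4.0: D3->E4 leap 14st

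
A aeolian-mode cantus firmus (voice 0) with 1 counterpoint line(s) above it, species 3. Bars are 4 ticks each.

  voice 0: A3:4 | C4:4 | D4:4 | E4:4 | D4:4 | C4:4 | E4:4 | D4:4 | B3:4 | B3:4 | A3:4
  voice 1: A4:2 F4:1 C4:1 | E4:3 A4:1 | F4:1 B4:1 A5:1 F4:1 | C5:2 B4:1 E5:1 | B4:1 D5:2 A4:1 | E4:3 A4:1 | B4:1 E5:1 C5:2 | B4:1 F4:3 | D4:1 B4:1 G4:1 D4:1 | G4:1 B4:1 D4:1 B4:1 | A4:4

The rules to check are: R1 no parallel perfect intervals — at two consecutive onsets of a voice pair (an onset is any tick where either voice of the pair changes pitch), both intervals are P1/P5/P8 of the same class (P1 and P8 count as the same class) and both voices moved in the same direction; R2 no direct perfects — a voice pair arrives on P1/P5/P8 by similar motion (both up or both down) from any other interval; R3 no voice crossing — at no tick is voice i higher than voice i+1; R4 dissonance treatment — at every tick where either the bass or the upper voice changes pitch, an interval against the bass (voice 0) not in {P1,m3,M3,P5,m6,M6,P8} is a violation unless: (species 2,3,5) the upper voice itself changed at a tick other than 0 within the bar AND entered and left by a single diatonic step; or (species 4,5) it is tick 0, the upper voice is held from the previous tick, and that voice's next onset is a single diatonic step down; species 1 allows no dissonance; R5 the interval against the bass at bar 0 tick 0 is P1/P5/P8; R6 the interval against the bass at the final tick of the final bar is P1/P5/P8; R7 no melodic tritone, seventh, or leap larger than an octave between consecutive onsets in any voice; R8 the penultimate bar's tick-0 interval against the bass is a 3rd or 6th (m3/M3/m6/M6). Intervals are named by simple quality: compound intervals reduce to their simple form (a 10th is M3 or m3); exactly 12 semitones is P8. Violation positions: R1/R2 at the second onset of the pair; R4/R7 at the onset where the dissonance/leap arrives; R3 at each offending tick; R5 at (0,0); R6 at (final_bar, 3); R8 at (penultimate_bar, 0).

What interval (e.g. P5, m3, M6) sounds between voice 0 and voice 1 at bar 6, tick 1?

voice 0=E4 voice 1=E5 -> P8

P8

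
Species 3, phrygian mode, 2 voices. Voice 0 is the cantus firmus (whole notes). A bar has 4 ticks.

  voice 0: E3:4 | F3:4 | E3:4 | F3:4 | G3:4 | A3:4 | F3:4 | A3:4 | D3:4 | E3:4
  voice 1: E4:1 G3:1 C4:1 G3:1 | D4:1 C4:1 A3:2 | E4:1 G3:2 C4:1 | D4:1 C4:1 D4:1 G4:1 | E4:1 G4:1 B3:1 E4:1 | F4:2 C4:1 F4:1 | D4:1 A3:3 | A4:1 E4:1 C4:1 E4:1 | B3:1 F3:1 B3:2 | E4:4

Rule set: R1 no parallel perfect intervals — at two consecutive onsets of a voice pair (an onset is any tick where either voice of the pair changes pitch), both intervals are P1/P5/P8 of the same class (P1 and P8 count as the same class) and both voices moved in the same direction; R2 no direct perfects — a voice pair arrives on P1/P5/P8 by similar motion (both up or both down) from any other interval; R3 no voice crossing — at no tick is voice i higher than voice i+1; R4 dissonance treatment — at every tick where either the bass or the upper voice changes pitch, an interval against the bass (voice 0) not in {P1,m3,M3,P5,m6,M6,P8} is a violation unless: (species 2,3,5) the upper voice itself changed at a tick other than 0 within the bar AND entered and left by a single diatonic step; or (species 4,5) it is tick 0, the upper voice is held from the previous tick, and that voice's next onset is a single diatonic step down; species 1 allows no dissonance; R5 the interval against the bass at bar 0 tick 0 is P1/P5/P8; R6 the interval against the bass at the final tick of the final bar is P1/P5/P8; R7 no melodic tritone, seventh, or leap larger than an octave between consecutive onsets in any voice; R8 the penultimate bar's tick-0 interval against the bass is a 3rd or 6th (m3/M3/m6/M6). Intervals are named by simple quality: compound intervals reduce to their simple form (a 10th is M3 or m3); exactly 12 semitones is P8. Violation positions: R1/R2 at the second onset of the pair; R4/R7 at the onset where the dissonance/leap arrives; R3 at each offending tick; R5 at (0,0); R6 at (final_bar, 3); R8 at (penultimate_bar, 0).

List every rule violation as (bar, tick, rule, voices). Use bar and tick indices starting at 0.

(3, 3, R4, (0, 1))
(7, 0, R2, (0, 1))
(8, 1, R7, (1,))
(8, 2, R7, (1,))
(9, 0, R2, (0, 1))

bar 0: v0=E3 v1=E4 downbeat P8
bar 1: v0=F3 v1=D4 downbeat M6
bar 2: v0=E3 v1=E4 downbeat P8
bar 3: v0=F3 v1=D4 downbeat M6
bar 4: v0=G3 v1=E4 downbeat M6
bar 5: v0=A3 v1=F4 downbeat m6
bar 6: v0=F3 v1=D4 downbeat M6
bar 7: v0=A3 v1=A4 downbeat P8
bar 8: v0=D3 v1=B3 downbeat M6
bar 9: v0=E3 v1=E4 downbeat P8
  -> R4 @ bar 3 tick 3 v(0, 1): F3/G4 M2 untreated
  -> R2 @ bar 7 tick 0 v(0, 1): F3/A3 M3 -> A3/A4 P8 similar
  -> R7 @ bar 8 tick 1 v(1,): B3->F3 leap 6st
  -> R7 @ bar 8 tick 2 v(1,): F3->B3 leap 6st
  -> R2 @ bar 9 tick 0 v(0, 1): D3/B3 M6 -> E3/E4 P8 similar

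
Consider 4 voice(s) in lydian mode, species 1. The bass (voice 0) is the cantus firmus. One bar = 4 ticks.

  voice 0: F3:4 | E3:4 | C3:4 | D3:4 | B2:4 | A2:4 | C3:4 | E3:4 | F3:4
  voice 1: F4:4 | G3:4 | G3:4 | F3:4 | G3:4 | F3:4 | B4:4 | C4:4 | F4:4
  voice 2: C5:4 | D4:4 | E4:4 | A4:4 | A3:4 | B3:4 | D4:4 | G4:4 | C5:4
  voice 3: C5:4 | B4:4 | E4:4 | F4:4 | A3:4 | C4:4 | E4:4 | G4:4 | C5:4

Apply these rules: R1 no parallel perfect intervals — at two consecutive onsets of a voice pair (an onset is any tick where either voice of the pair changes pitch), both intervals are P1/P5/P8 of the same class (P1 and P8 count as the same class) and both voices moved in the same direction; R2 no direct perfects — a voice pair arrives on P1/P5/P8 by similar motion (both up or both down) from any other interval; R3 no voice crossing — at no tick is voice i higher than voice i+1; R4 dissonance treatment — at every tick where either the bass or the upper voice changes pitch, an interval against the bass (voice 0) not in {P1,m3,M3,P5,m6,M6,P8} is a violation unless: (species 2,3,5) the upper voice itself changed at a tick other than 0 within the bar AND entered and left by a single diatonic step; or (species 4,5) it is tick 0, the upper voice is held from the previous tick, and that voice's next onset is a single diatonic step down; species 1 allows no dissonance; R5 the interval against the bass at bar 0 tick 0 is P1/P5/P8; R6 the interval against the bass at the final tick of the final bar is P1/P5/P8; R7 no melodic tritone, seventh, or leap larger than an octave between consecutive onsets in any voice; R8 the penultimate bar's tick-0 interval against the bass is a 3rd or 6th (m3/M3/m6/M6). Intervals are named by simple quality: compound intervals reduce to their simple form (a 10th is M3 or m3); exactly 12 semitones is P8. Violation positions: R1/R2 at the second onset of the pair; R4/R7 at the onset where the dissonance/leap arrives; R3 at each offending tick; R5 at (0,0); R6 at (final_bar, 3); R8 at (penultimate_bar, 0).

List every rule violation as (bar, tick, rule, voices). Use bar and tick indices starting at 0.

bar 0: v0=F3 v1=F4 v2=C5 v3=C5 downbeat P5
bar 1: v0=E3 v1=G3 v2=D4 v3=B4 downbeat P5
bar 2: v0=C3 v1=G3 v2=E4 v3=E4 downbeat M3
bar 3: v0=D3 v1=F3 v2=A4 v3=F4 downbeat m3
bar 4: v0=B2 v1=G3 v2=A3 v3=A3 downbeat m7
bar 5: v0=A2 v1=F3 v2=B3 v3=C4 downbeat m3
bar 6: v0=C3 v1=B4 v2=D4 v3=E4 downbeat M3
bar 7: v0=E3 v1=C4 v2=G4 v3=G4 downbeat m3
bar 8: v0=F3 v1=F4 v2=C5 v3=C5 downbeat P5
  -> R1 @ bar 1 tick 0 v(0, 3): F3/C5 P5 -> E3/B4 P5 similar
  -> R1 @ bar 1 tick 0 v(1, 2): F4/C5 P5 -> G3/D4 P5 similar
  -> R4 @ bar 1 tick 0 v(0, 2): E3/D4 m7 untreated
  -> R7 @ bar 1 tick 0 v(1,): F4->G3 leap 10st
  -> R7 @ bar 1 tick 0 v(2,): C5->D4 leap 10st
  -> R2 @ bar 3 tick 0 v(0, 2): C3/E4 M3 -> D3/A4 P5 similar
  -> R3 @ bar 3 tick 0 v(2, 3): A4 above F4
  -> R3 @ bar 3 tick 1 v(2, 3): A4 above F4
  -> R3 @ bar 3 tick 2 v(2, 3): A4 above F4
  -> R3 @ bar 3 tick 3 v(2, 3): A4 above F4
  -> R2 @ bar 4 tick 0 v(2, 3): A4/F4 M3 -> A3/A3 P1 similar
  -> R4 @ bar 4 tick 0 v(0, 2): B2/A3 m7 untreated
  -> R4 @ bar 4 tick 0 v(0, 3): B2/A3 m7 untreated
  -> R4 @ bar 5 tick 0 v(0, 2): A2/B3 M2 untreated
  -> R1 @ bar 6 tick 0 v(1, 3): F3/C4 P5 -> B4/E4 P5 similar
  -> R3 @ bar 6 tick 0 v(1, 2): B4 above D4
  -> R4 @ bar 6 tick 0 v(0, 1): C3/B4 M7 untreated
  -> R4 @ bar 6 tick 0 v(0, 2): C3/D4 M2 untreated
  -> R7 @ bar 6 tick 0 v(1,): F3->B4 leap 18st
  -> R3 @ bar 6 tick 1 v(1, 2): B4 above D4
  -> R3 @ bar 6 tick 2 v(1, 2): B4 above D4
  -> R3 @ bar 6 tick 3 v(1, 2): B4 above D4
  -> R2 @ bar 7 tick 0 v(2, 3): D4/E4 M2 -> G4/G4 P1 similar
  -> R7 @ bar 7 tick 0 v(1,): B4->C4 leap 11st
  -> R1 @ bar 8 tick 0 v(1, 2): C4/G4 P5 -> F4/C5 P5 similar
  -> R1 @ bar 8 tick 0 v(1, 3): C4/G4 P5 -> F4/C5 P5 similar
  -> R1 @ bar 8 tick 0 v(2, 3): G4/G4 P1 -> C5/C5 P1 similar
  -> R2 @ bar 8 tick 0 v(0, 1): E3/C4 m6 -> F3/F4 P8 similar
  -> R2 @ bar 8 tick 0 v(0, 2): E3/G4 m3 -> F3/C5 P5 similar
  -> R2 @ bar 8 tick 0 v(0, 3): E3/G4 m3 -> F3/C5 P5 similar

(1, 0, R1, (0, 3))
(1, 0, R1, (1, 2))
(1, 0, R4, (0, 2))
(1, 0, R7, (1,))
(1, 0, R7, (2,))
(3, 0, R2, (0, 2))
(3, 0, R3, (2, 3))
(3, 1, R3, (2, 3))
(3, 2, R3, (2, 3))
(3, 3, R3, (2, 3))
(4, 0, R2, (2, 3))
(4, 0, R4, (0, 2))
(4, 0, R4, (0, 3))
(5, 0, R4, (0, 2))
(6, 0, R1, (1, 3))
(6, 0, R3, (1, 2))
(6, 0, R4, (0, 1))
(6, 0, R4, (0, 2))
(6, 0, R7, (1,))
(6, 1, R3, (1, 2))
(6, 2, R3, (1, 2))
(6, 3, R3, (1, 2))
(7, 0, R2, (2, 3))
(7, 0, R7, (1,))
(8, 0, R1, (1, 2))
(8, 0, R1, (1, 3))
(8, 0, R1, (2, 3))
(8, 0, R2, (0, 1))
(8, 0, R2, (0, 2))
(8, 0, R2, (0, 3))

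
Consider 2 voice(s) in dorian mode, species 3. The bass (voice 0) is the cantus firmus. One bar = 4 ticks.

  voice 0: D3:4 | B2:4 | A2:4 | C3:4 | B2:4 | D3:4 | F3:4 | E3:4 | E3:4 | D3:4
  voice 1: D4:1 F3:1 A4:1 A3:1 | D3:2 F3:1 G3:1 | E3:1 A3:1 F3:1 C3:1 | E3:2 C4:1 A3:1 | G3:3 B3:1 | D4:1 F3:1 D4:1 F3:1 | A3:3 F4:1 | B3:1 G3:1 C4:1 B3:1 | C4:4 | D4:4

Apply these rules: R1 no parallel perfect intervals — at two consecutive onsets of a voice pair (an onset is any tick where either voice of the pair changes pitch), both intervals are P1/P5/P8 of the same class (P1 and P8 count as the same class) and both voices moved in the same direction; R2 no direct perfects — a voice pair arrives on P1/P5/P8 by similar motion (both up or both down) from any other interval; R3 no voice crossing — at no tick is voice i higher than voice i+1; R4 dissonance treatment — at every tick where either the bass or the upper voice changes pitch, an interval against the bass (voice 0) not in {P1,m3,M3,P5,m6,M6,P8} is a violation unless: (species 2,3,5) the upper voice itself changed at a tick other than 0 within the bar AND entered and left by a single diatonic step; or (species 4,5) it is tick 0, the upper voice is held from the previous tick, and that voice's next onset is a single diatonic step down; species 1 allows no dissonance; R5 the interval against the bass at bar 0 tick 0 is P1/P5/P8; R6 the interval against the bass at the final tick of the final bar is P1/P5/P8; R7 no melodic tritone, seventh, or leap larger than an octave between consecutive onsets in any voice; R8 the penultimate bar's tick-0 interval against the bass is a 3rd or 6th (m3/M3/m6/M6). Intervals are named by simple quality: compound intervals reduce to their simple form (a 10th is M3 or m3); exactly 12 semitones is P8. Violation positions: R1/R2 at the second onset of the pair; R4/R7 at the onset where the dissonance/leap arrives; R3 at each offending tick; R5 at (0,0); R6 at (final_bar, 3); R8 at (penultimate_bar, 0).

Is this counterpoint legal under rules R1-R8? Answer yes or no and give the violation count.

bar 0: v0=D3 v1=D4 (P8)
bar 1: v0=B2 v1=D3 (m3)
bar 2: v0=A2 v1=E3 (P5)
bar 3: v0=C3 v1=E3 (M3)
bar 4: v0=B2 v1=G3 (m6)
bar 5: v0=D3 v1=D4 (P8)
bar 6: v0=F3 v1=A3 (M3)
bar 7: v0=E3 v1=B3 (P5)
bar 8: v0=E3 v1=C4 (m6)
bar 9: v0=D3 v1=D4 (P8)
  R7 @ bar0.2: F3->A4 leap 16st
  R4 @ bar1.2: B2/F3 TT untreated
  R2 @ bar2.0: B2/G3 m6 -> A2/E3 P5 similar
  R1 @ bar5.0: B2/B3 P8 -> D3/D4 P8 similar
  R2 @ bar7.0: F3/F4 P8 -> E3/B3 P5 similar
  R7 @ bar7.0: F4->B3 leap 6st

No (6 violations)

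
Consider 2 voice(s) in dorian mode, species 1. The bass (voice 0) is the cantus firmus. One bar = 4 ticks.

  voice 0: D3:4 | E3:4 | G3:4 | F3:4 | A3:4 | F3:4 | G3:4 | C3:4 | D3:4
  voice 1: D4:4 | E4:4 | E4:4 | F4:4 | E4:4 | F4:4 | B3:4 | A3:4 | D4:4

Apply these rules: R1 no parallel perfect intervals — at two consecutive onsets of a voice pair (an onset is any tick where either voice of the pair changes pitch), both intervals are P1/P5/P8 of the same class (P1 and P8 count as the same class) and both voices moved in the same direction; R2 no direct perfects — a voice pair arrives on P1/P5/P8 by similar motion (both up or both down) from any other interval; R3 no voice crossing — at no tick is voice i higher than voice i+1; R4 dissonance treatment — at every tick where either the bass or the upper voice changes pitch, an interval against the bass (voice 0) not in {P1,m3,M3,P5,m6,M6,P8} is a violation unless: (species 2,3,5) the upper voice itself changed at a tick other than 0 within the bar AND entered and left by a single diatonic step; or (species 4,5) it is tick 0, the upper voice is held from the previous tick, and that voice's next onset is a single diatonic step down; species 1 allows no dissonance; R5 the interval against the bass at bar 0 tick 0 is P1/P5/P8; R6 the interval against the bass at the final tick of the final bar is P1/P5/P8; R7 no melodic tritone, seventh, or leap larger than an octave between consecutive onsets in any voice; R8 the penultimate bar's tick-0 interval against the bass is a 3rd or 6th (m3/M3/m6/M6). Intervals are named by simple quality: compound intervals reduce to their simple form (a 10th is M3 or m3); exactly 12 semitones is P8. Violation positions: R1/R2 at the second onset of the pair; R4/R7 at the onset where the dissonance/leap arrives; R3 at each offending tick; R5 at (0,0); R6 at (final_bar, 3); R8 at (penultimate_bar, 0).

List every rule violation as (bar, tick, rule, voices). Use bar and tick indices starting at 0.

(1, 0, R1, (0, 1))
(6, 0, R7, (1,))
(8, 0, R2, (0, 1))

bar 0: v0=D3 v1=D4 downbeat P8
bar 1: v0=E3 v1=E4 downbeat P8
bar 2: v0=G3 v1=E4 downbeat M6
bar 3: v0=F3 v1=F4 downbeat P8
bar 4: v0=A3 v1=E4 downbeat P5
bar 5: v0=F3 v1=F4 downbeat P8
bar 6: v0=G3 v1=B3 downbeat M3
bar 7: v0=C3 v1=A3 downbeat M6
bar 8: v0=D3 v1=D4 downbeat P8
  -> R1 @ bar 1 tick 0 v(0, 1): D3/D4 P8 -> E3/E4 P8 similar
  -> R7 @ bar 6 tick 0 v(1,): F4->B3 leap 6st
  -> R2 @ bar 8 tick 0 v(0, 1): C3/A3 M6 -> D3/D4 P8 similar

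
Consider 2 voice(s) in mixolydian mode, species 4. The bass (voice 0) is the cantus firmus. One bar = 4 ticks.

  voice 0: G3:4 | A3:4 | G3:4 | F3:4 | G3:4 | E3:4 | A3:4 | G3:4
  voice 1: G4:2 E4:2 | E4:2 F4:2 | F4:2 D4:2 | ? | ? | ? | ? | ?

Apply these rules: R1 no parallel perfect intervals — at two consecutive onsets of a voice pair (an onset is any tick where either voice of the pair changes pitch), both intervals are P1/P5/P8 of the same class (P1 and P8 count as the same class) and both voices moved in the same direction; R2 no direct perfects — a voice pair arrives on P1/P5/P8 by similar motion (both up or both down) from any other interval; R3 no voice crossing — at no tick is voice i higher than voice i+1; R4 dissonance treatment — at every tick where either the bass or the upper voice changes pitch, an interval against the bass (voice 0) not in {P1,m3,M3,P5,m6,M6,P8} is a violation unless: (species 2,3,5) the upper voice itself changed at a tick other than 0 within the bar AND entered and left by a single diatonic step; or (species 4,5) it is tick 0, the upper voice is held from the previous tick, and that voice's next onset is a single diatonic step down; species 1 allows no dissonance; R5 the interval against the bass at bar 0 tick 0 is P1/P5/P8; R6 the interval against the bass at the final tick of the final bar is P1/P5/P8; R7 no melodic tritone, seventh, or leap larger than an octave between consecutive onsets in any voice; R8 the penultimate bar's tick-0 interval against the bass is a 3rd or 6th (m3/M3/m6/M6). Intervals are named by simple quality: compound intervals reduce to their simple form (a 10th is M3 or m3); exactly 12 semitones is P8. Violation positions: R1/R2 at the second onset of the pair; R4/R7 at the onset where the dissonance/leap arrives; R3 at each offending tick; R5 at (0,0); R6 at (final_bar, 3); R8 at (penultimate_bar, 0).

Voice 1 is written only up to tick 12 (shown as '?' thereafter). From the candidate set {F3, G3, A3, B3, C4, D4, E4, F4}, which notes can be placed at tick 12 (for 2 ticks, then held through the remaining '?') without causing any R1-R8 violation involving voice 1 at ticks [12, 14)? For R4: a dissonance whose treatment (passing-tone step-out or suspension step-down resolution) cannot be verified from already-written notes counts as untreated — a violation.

{A3, D4, F4}

F3: violates R2
G3: violates R4
A3: legal
B3: violates R4
C4: violates R1
D4: legal
E4: violates R4
F4: legal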